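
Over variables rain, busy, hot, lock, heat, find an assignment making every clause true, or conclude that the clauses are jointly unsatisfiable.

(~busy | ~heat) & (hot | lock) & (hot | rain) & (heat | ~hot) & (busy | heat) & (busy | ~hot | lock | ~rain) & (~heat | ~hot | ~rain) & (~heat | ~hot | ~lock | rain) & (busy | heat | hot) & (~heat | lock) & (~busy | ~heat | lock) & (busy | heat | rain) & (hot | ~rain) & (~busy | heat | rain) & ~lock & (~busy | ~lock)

Case lock = True:
  Clause (~lock) is falsified — contradiction.
Case lock = False:
  (hot | lock) forces hot = True.
  (heat | ~hot) forces heat = True.
  Clause (~heat | lock) is falsified — contradiction.
Both cases fail, so the formula is unsatisfiable.

UNSATISFIABLE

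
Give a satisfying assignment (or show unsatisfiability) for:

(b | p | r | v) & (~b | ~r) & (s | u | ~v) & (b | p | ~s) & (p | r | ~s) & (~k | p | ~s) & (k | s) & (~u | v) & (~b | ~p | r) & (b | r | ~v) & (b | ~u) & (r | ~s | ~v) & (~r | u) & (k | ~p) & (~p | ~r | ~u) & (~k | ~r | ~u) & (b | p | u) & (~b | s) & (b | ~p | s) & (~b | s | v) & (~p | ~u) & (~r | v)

Set u = False.
  then (~r | u) forces r = False.
Try k = False:
  (k | s) forces s = True.
  (p | r | ~s) forces p = True.
  clause (k | ~p) is falsified — backtrack.
So k = True.
Try p = False:
  (p | r | ~s) forces s = False.
  (s | u | ~v) forces v = False.
  (b | p | r | v) forces b = True.
  clause (~b | s) is falsified — backtrack.
So p = True.
  then (~b | ~p | r) forces b = False.
  then (b | r | ~v) forces v = False.
  then (b | ~p | s) forces s = True.
All clauses satisfied.

u: False; k: True; r: False; p: True; s: True; b: False; v: False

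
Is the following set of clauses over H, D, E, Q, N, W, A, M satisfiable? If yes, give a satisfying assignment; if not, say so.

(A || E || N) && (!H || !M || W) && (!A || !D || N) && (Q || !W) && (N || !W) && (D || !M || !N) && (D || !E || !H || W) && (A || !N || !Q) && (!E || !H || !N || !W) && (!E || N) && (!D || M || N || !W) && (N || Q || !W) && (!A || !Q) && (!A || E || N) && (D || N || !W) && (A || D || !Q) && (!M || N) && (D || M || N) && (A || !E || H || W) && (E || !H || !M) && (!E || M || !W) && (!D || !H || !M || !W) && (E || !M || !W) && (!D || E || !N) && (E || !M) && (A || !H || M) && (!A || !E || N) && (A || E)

H = True; D = True; E = True; Q = False; N = True; W = False; A = True; M = False

Set H = True.
Set D = True.
Try E = False:
  (E || !H || !M) forces M = False.
  (!D || E || !N) forces N = False.
  (A || E || N) forces A = True.
  clause (!A || !D || N) is falsified — backtrack.
So E = True.
  then (!E || N) forces N = True.
  then (!E || !H || !N || !W) forces W = False.
  then (!H || !M || W) forces M = False.
  then (A || !H || M) forces A = True.
  then (!A || !Q) forces Q = False.
All clauses satisfied.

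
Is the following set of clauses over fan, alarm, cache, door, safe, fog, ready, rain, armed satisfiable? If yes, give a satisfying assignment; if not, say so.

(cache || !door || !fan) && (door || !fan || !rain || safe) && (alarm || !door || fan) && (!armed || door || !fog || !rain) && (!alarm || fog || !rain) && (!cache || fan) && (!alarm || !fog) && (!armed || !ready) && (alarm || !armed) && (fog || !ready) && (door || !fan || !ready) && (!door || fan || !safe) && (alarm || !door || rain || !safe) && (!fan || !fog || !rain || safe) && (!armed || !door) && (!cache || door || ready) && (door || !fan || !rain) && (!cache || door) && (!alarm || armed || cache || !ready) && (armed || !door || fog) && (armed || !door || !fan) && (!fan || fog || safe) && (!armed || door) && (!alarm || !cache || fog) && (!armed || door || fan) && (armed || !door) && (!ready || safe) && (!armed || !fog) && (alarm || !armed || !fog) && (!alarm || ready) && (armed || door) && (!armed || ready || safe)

The formula is unsatisfiable.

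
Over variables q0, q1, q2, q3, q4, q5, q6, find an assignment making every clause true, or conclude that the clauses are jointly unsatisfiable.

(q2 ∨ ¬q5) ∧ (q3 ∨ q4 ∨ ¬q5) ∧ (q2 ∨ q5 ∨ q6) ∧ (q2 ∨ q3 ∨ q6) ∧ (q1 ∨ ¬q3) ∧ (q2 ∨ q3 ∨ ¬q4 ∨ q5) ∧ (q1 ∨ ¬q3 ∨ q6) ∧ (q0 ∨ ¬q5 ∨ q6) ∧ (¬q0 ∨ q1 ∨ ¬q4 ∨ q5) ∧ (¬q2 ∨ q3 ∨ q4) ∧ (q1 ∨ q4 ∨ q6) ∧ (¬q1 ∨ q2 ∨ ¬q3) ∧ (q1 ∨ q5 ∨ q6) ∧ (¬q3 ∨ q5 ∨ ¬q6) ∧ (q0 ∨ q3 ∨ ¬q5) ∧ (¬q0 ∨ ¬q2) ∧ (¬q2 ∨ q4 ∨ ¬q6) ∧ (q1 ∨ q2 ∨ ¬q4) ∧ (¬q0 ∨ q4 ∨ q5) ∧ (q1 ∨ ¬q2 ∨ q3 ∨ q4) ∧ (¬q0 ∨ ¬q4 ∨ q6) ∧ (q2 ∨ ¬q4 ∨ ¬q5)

q0 = False; q1 = True; q2 = True; q3 = True; q4 = True; q5 = True; q6 = True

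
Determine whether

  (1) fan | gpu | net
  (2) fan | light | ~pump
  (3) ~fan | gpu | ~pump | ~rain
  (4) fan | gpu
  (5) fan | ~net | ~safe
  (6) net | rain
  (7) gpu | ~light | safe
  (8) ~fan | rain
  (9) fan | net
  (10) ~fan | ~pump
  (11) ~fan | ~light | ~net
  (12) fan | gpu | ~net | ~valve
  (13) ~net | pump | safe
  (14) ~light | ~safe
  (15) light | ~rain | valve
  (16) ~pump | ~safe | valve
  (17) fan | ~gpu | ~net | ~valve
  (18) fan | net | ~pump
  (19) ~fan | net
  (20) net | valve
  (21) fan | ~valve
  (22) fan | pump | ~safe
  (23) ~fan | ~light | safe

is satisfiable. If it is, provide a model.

valve = True; safe = True; light = False; rain = True; net = True; fan = True; gpu = False; pump = False

Set valve = True.
  then (fan | ~valve) forces fan = True.
  then (~fan | rain) forces rain = True.
  then (~fan | ~pump) forces pump = False.
  then (~fan | net) forces net = True.
  then (~fan | ~light | ~net) forces light = False.
  then (~net | pump | safe) forces safe = True.
Set gpu = False.
All clauses satisfied.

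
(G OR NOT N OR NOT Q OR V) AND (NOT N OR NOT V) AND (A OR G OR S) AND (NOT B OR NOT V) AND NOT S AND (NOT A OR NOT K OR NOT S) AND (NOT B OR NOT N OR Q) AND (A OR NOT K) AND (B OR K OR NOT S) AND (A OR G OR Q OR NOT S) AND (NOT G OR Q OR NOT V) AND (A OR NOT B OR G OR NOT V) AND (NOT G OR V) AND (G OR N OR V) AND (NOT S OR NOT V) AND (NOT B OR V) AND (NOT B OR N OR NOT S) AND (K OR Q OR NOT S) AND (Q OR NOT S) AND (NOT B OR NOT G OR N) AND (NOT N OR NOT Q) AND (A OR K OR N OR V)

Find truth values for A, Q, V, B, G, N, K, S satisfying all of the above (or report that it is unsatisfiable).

Unit clause (NOT S) forces S = False.
Set A = True.
Set Q = True.
  then (NOT N OR NOT Q) forces N = False.
Try V = False:
  (NOT G OR V) forces G = False.
  clause (G OR N OR V) is falsified — backtrack.
So V = True.
  then (NOT B OR NOT V) forces B = False.
Set G = True.
Set K = False.
All clauses satisfied.

A: True; Q: True; V: True; B: False; G: True; N: False; K: False; S: False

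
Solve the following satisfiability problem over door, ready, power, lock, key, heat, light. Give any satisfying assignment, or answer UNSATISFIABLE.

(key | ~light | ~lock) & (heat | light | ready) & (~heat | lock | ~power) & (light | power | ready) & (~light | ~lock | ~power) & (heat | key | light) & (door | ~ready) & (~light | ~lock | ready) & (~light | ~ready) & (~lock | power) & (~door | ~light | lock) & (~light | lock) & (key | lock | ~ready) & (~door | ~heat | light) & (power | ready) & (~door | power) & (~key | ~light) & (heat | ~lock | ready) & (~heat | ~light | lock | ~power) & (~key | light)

door=F; ready=F; power=T; lock=T; key=F; heat=T; light=F

Set door = False.
  then (door | ~ready) forces ready = False.
  then (power | ready) forces power = True.
Try lock = False:
  (~heat | lock | ~power) forces heat = False.
  (heat | light | ready) forces light = True.
  clause (~light | lock) is falsified — backtrack.
So lock = True.
  then (~light | ~lock | ~power) forces light = False.
  then (heat | ~lock | ready) forces heat = True.
  then (~key | light) forces key = False.
All clauses satisfied.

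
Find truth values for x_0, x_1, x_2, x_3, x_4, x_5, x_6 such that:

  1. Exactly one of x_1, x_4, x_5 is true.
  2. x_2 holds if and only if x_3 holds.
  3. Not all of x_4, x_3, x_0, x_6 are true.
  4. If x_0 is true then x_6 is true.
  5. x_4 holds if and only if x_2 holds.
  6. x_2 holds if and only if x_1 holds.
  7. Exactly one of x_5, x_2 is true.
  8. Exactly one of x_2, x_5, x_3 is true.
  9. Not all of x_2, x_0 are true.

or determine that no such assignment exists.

x_0=F, x_1=F, x_2=F, x_3=F, x_4=F, x_5=T, x_6=F

  (1) {x_1, x_4, x_5}: 1 true — exactly one ✓
  (2) x_2=F, x_3=F — same ✓
  (3) {x_4, x_3, x_0, x_6}: 0/4 true — not all ✓
  (4) x_0=F ⇒ x_6: vacuous ✓
  (5) x_4=F, x_2=F — same ✓
  (6) x_2=F, x_1=F — same ✓
  (7) {x_5, x_2}: 1 true — exactly one ✓
  (8) {x_2, x_5, x_3}: 1 true — exactly one ✓
  (9) {x_2, x_0}: 0/2 true — not all ✓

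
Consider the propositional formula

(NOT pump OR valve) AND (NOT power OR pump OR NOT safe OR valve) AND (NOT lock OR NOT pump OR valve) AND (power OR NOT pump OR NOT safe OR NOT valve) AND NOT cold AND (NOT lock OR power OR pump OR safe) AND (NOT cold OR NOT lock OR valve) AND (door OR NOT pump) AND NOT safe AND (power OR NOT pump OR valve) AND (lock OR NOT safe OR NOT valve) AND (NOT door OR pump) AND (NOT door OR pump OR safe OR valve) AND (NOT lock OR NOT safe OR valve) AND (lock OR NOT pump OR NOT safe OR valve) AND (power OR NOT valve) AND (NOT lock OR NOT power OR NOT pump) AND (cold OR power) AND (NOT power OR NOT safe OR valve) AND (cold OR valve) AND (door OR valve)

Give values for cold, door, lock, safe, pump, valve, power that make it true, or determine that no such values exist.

Unit clause (NOT cold) forces cold = False.
Unit clause (NOT safe) forces safe = False.
In (cold OR power) only power is left, so power = True.
In (cold OR valve) only valve is left, so valve = True.
Set door = False.
  then (door OR NOT pump) forces pump = False.
Set lock = False.
All clauses satisfied.

cold=F, door=F, lock=F, safe=F, pump=F, valve=T, power=T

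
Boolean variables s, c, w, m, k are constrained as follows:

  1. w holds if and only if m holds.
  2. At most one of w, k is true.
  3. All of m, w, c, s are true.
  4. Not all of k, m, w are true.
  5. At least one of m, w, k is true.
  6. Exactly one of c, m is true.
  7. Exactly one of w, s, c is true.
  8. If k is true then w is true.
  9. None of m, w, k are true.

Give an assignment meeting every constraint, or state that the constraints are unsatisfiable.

UNSATISFIABLE

Case w = True:
  Constraint (9) is violated (w=T) — contradiction.
Case w = False:
  Constraint (3) is violated (w=F) — contradiction.
Both cases fail — unsatisfiable.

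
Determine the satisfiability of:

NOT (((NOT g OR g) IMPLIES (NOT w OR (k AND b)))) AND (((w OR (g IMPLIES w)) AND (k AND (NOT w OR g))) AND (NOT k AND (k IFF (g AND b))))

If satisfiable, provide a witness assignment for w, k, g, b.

Unsatisfiable — no assignment works.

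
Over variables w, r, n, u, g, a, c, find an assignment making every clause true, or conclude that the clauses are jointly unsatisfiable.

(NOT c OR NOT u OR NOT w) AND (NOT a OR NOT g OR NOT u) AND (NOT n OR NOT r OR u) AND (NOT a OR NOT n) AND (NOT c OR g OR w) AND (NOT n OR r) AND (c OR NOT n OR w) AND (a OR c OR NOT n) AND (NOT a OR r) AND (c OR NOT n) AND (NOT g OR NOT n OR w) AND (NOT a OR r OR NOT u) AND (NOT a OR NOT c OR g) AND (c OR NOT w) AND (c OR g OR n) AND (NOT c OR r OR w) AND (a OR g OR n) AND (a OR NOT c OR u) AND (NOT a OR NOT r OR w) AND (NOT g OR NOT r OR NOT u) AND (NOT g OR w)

Try w = False:
  (NOT g OR w) forces g = False.
  (NOT c OR g OR w) forces c = False.
  (c OR NOT n OR w) forces n = False.
  clause (c OR g OR n) is falsified — backtrack.
So w = True.
  then (c OR NOT w) forces c = True.
  then (NOT c OR NOT u OR NOT w) forces u = False.
  then (a OR NOT c OR u) forces a = True.
  then (NOT a OR NOT n) forces n = False.
  then (NOT a OR r) forces r = True.
  then (NOT a OR NOT c OR g) forces g = True.
All clauses satisfied.

w = True; r = True; n = False; u = False; g = True; a = True; c = True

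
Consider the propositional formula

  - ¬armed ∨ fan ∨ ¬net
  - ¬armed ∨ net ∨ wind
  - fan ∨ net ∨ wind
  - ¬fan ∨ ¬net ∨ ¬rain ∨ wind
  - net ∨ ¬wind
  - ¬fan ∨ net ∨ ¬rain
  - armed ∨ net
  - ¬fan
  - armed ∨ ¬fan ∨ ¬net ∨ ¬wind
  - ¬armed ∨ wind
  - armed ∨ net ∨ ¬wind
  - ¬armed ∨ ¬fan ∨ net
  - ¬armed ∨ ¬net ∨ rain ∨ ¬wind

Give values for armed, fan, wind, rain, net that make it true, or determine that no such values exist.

armed: False, fan: False, wind: True, rain: True, net: True

Unit clause (¬fan) forces fan = False.
Try armed = True:
  (¬armed ∨ fan ∨ ¬net) forces net = False.
  (¬armed ∨ net ∨ wind) forces wind = True.
  clause (net ∨ ¬wind) is falsified — backtrack.
So armed = False.
  then (armed ∨ net) forces net = True.
Set wind = True.
Set rain = True.
All clauses satisfied.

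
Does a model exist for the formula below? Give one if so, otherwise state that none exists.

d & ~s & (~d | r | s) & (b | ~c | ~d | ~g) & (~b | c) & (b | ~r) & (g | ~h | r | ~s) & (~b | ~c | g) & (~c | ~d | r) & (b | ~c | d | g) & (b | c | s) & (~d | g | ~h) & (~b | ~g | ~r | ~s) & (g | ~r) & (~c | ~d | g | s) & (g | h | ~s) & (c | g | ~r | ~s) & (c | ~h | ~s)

c = True, d = True, r = True, g = True, h = False, s = False, b = True

Unit clause (d) forces d = True.
Unit clause (~s) forces s = False.
In (~d | r | s) only r is left, so r = True.
In (b | ~r) only b is left, so b = True.
In (g | ~r) only g is left, so g = True.
In (~b | c) only c is left, so c = True.
Set h = False.
All clauses satisfied.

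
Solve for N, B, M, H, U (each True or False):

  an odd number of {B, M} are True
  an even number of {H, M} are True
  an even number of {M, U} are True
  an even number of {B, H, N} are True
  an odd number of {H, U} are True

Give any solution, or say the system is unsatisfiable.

Unsatisfiable — no assignment works.

Adding constraints 2, 3, 5 mod 2: every variable appears an even number of times on the left, so the left side is 0.
But the right sides sum to 1 (mod 2). 0 ≠ 1 — the system is inconsistent.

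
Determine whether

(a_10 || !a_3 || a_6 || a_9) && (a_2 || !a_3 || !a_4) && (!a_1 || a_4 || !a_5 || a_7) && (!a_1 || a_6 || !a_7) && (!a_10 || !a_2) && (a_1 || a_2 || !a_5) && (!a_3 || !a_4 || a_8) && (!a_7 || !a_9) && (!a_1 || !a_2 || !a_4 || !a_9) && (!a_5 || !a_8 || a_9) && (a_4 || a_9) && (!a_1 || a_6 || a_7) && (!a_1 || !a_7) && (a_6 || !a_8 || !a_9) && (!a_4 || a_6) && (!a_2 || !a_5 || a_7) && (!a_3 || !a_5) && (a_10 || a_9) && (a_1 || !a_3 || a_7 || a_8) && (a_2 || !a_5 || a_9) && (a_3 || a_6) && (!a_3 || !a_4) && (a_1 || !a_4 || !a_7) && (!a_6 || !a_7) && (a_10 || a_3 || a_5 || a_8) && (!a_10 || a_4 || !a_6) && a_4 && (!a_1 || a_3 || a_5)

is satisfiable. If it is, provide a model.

a_1: False, a_2: False, a_3: False, a_4: True, a_5: False, a_6: True, a_7: False, a_8: True, a_9: True, a_10: True

Unit clause (a_4) forces a_4 = True.
In (!a_4 || a_6) only a_6 is left, so a_6 = True.
In (!a_3 || !a_4) only !a_3 is left, so a_3 = False.
In (!a_6 || !a_7) only !a_7 is left, so a_7 = False.
Set a_1 = False.
Set a_2 = False.
  then (a_1 || a_2 || !a_5) forces a_5 = False.
Set a_8 = True.
Set a_9 = True.
Set a_10 = True.
All clauses satisfied.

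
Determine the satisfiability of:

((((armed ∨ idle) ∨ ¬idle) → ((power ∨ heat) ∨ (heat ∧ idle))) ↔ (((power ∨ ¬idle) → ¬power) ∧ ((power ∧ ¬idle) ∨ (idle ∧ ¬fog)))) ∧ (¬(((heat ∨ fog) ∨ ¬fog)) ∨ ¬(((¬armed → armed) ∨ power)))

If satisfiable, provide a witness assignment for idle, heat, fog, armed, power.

idle=T, heat=T, fog=F, armed=F, power=F

  (((armed ∨ idle) ∨ ¬idle) → ((power ∨ heat) ∨ (heat ∧ idle))) ↔ (((power ∨ ¬idle) → ¬power) ∧ ((power ∧ ¬idle) ∨ (idle ∧ ¬fog))) = True
    ((armed ∨ idle) ∨ ¬idle) → ((power ∨ heat) ∨ (heat ∧ idle)) = True
      (armed ∨ idle) ∨ ¬idle = True
        armed ∨ idle = True
        ¬idle = False
      (power ∨ heat) ∨ (heat ∧ idle) = True
        power ∨ heat = True
        heat ∧ idle = True
    ((power ∨ ¬idle) → ¬power) ∧ ((power ∧ ¬idle) ∨ (idle ∧ ¬fog)) = True
      (power ∨ ¬idle) → ¬power = True
        power ∨ ¬idle = False
          ¬idle = False
        ¬power = True
      (power ∧ ¬idle) ∨ (idle ∧ ¬fog) = True
        power ∧ ¬idle = False
          ¬idle = False
        idle ∧ ¬fog = True
          ¬fog = True
  ¬(((heat ∨ fog) ∨ ¬fog)) ∨ ¬(((¬armed → armed) ∨ power)) = True
    ¬(((heat ∨ fog) ∨ ¬fog)) = False
      (heat ∨ fog) ∨ ¬fog = True
        heat ∨ fog = True
        ¬fog = True
    ¬(((¬armed → armed) ∨ power)) = True
      (¬armed → armed) ∨ power = False
        ¬armed → armed = False
          ¬armed = True
Both conjuncts True, so the formula holds.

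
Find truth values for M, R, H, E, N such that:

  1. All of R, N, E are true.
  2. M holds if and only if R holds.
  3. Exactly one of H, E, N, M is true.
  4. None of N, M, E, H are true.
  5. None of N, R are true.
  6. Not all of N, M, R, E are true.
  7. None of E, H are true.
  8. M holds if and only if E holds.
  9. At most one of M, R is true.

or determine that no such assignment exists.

Case R = True:
  Constraint (5) is violated (R=T) — contradiction.
Case R = False:
  Constraint (1) is violated (R=F) — contradiction.
Both cases fail — unsatisfiable.

Unsatisfiable — no assignment works.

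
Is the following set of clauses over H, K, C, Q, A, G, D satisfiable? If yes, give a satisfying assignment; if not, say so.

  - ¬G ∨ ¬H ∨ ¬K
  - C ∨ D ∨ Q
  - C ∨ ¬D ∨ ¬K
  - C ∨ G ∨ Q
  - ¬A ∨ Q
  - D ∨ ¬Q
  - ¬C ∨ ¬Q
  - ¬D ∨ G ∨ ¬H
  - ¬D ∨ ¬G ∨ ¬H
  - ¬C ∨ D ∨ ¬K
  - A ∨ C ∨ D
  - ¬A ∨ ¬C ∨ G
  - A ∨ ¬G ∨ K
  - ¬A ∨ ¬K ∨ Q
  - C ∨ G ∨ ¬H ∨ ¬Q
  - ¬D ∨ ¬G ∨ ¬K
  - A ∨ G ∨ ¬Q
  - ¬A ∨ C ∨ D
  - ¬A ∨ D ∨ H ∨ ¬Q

Set H = False.
Set K = True.
Try C = False:
  (C ∨ ¬D ∨ ¬K) forces D = False.
  (C ∨ D ∨ Q) forces Q = True.
  clause (D ∨ ¬Q) is falsified — backtrack.
So C = True.
  then (¬C ∨ ¬Q) forces Q = False.
  then (¬C ∨ D ∨ ¬K) forces D = True.
  then (¬A ∨ ¬K ∨ Q) forces A = False.
  then (¬D ∨ ¬G ∨ ¬K) forces G = False.
All clauses satisfied.

H: False, K: True, C: True, Q: False, A: False, G: False, D: True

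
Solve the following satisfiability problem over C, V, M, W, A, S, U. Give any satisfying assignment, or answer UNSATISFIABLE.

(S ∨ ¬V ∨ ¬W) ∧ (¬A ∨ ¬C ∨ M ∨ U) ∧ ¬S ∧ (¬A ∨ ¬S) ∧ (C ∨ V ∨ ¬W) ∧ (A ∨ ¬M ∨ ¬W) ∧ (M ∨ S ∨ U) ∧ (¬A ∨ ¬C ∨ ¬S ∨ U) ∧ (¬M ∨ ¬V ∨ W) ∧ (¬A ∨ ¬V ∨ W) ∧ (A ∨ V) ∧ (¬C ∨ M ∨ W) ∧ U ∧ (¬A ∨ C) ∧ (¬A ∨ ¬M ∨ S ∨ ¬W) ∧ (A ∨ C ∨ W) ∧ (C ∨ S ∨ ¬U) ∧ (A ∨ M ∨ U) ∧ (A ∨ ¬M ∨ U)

C=T; V=F; M=T; W=F; A=T; S=F; U=T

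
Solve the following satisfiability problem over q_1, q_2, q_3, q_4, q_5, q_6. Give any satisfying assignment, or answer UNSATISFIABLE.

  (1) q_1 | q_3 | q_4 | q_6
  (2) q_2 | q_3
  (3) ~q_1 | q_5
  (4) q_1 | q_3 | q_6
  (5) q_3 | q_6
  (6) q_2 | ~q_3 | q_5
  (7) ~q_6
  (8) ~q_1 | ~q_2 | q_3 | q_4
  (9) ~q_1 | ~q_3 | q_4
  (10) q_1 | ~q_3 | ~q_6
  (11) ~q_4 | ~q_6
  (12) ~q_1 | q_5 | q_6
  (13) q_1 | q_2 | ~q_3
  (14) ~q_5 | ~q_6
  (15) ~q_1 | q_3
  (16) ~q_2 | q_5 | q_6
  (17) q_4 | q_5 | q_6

q_1 = True; q_2 = False; q_3 = True; q_4 = True; q_5 = True; q_6 = False

Unit clause (~q_6) forces q_6 = False.
In (q_3 | q_6) only q_3 is left, so q_3 = True.
Set q_1 = True.
  then (~q_1 | q_5) forces q_5 = True.
  then (~q_1 | ~q_3 | q_4) forces q_4 = True.
Set q_2 = False.
All clauses satisfied.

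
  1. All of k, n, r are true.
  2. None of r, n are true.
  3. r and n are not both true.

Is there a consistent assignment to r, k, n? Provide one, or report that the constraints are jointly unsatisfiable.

Unsatisfiable — no assignment works.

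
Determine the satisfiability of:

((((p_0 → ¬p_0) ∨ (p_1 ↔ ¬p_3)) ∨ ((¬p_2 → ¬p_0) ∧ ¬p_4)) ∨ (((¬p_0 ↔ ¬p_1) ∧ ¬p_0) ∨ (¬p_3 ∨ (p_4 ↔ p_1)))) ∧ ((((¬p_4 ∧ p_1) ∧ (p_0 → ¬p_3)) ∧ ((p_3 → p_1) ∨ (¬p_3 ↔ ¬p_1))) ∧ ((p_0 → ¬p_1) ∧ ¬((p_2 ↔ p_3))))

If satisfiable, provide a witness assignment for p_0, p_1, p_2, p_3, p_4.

p_0 = False, p_1 = True, p_2 = True, p_3 = False, p_4 = False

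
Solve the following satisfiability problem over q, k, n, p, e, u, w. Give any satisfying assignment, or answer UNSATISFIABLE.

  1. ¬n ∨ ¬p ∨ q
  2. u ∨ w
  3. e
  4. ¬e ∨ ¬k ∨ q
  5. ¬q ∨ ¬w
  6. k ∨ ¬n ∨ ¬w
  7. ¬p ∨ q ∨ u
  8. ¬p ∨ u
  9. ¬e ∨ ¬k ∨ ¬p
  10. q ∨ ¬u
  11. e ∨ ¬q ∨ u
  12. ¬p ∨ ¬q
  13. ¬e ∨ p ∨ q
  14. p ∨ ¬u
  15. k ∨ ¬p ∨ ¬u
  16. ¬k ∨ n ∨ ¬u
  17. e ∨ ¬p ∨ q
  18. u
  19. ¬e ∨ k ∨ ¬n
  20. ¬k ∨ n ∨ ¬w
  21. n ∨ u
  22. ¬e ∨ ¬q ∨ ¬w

UNSATISFIABLE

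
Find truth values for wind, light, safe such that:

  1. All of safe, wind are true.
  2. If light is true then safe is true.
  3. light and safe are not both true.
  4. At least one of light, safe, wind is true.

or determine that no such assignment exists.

wind = True, light = False, safe = True

  (1) {safe, wind}: all 2 true ✓
  (2) light=F ⇒ safe: vacuous ✓
  (3) light=F, safe=T — not both ✓
  (4) {light, safe, wind}: 2 true — at least one ✓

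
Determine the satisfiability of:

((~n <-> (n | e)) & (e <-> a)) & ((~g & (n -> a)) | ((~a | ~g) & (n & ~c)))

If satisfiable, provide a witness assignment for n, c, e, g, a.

n = False, c = True, e = True, g = False, a = True

  (~n <-> (n | e)) & (e <-> a) = True
    ~n <-> (n | e) = True
      ~n = True
      n | e = True
    e <-> a = True
  (~g & (n -> a)) | ((~a | ~g) & (n & ~c)) = True
    ~g & (n -> a) = True
      ~g = True
      n -> a = True
    (~a | ~g) & (n & ~c) = False
      ~a | ~g = True
        ~a = False
        ~g = True
      n & ~c = False
        ~c = False
Both conjuncts True, so the formula holds.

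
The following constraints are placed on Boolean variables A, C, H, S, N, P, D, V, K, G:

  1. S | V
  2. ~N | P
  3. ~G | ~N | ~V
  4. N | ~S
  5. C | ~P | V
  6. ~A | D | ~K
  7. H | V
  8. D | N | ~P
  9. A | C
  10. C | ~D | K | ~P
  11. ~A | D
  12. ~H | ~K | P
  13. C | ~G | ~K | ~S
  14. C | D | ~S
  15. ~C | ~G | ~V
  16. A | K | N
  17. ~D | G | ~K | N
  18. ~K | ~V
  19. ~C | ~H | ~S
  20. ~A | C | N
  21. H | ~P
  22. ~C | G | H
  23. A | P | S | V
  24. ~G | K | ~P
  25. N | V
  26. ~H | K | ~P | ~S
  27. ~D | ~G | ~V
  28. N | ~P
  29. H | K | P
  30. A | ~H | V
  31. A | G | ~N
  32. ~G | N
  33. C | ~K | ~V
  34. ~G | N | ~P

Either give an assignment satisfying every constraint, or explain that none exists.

Set A = True.
  then (~A | D) forces D = True.
Set C = True.
Try H = False:
  (H | V) forces V = True.
  (~C | ~G | ~V) forces G = False.
  clause (~C | G | H) is falsified — backtrack.
So H = True.
  then (~C | ~H | ~S) forces S = False.
  then (S | V) forces V = True.
  then (~C | ~G | ~V) forces G = False.
  then (~K | ~V) forces K = False.
Set N = True.
  then (~N | P) forces P = True.
All clauses satisfied.

A = True, C = True, H = True, S = False, N = True, P = True, D = True, V = True, K = False, G = False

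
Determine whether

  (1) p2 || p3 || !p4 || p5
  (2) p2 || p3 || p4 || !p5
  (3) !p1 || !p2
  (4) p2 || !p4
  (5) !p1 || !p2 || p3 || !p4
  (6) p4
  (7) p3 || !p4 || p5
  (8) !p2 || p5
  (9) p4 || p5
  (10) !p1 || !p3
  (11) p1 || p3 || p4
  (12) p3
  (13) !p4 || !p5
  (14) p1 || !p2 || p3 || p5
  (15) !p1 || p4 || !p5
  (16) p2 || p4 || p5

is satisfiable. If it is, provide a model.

No satisfying assignment exists.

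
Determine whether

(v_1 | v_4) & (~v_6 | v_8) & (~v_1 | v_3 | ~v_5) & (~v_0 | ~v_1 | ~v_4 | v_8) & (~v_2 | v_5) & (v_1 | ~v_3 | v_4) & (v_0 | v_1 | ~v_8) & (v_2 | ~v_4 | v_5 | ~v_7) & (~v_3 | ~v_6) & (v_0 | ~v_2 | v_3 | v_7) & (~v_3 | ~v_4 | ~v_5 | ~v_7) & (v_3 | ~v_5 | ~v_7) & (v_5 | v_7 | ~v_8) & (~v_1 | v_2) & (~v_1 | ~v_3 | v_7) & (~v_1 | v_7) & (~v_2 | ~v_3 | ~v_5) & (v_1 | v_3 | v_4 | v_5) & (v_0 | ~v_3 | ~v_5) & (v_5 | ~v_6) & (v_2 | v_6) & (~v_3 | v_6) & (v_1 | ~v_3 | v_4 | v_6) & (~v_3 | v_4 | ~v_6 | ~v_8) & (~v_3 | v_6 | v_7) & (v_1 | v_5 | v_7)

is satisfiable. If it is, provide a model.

v_0 = True, v_1 = False, v_2 = False, v_3 = False, v_4 = True, v_5 = True, v_6 = True, v_7 = False, v_8 = True

Set v_0 = True.
Try v_1 = True:
  (~v_1 | v_2) forces v_2 = True.
  (~v_2 | v_5) forces v_5 = True.
  (~v_1 | v_3 | ~v_5) forces v_3 = True.
  clause (~v_2 | ~v_3 | ~v_5) is falsified — backtrack.
So v_1 = False.
  then (v_1 | v_4) forces v_4 = True.
Set v_2 = False.
  then (v_2 | v_6) forces v_6 = True.
  then (~v_6 | v_8) forces v_8 = True.
  then (~v_3 | ~v_6) forces v_3 = False.
  then (v_5 | ~v_6) forces v_5 = True.
  then (v_3 | ~v_5 | ~v_7) forces v_7 = False.
All clauses satisfied.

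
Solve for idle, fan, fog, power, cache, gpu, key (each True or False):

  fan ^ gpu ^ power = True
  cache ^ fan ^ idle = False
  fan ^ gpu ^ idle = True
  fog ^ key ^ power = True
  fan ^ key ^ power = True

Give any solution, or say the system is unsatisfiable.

idle=F; fan=F; fog=F; power=F; cache=F; gpu=T; key=T

fan ^ gpu ^ power = F ^ T ^ F = True ✓
cache ^ fan ^ idle = F ^ F ^ F = False ✓
fan ^ gpu ^ idle = F ^ T ^ F = True ✓
fog ^ key ^ power = F ^ T ^ F = True ✓
fan ^ key ^ power = F ^ T ^ F = True ✓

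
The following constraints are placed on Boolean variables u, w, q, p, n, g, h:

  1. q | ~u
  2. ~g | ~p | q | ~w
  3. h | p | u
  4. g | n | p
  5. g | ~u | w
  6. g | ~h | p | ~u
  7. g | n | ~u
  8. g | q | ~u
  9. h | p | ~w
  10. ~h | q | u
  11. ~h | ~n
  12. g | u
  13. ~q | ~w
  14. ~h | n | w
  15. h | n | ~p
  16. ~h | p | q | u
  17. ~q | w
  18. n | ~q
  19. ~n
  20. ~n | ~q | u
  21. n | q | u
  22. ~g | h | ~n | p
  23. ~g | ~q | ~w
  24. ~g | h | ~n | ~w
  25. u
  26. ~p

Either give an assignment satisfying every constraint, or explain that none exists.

Case u = True:
  (q | ~u) forces q = True.
  (~q | ~w) forces w = False.
  Clause (~q | w) is falsified — contradiction.
Case u = False:
  Clause (u) is falsified — contradiction.
Both cases fail, so the formula is unsatisfiable.

No satisfying assignment exists.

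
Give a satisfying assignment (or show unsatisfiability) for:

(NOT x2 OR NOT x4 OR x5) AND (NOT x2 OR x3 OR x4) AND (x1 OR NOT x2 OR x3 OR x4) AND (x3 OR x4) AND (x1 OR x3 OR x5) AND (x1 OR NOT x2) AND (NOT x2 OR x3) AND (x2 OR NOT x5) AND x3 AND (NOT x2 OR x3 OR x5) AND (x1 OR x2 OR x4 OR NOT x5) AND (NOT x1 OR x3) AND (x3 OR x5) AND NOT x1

Unit clause (x3) forces x3 = True.
Unit clause (NOT x1) forces x1 = False.
In (x1 OR NOT x2) only NOT x2 is left, so x2 = False.
In (x2 OR NOT x5) only NOT x5 is left, so x5 = False.
Set x4 = True.
All clauses satisfied.

x1: False; x2: False; x3: True; x4: True; x5: False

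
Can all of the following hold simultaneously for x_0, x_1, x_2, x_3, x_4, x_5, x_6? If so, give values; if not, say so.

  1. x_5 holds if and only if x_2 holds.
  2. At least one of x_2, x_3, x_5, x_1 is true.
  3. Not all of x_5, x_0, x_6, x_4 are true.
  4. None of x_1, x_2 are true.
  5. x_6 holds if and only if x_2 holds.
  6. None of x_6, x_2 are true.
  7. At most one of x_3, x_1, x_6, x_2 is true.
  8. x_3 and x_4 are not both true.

x_0: True; x_1: False; x_2: False; x_3: True; x_4: False; x_5: False; x_6: False

  (1) x_5=F, x_2=F — same ✓
  (2) {x_2, x_3, x_5, x_1}: 1 true — at least one ✓
  (3) {x_5, x_0, x_6, x_4}: 1/4 true — not all ✓
  (4) {x_1, x_2}: 0 true — none ✓
  (5) x_6=F, x_2=F — same ✓
  (6) {x_6, x_2}: 0 true — none ✓
  (7) {x_3, x_1, x_6, x_2}: 1 true — at most one ✓
  (8) x_3=T, x_4=F — not both ✓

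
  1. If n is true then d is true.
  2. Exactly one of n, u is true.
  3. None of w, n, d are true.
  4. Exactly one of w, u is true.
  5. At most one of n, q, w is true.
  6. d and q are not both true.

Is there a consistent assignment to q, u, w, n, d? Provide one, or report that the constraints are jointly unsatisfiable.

q = False, u = True, w = False, n = False, d = False

  (1) n=F ⇒ d: vacuous ✓
  (2) {n, u}: 1 true — exactly one ✓
  (3) {w, n, d}: 0 true — none ✓
  (4) {w, u}: 1 true — exactly one ✓
  (5) {n, q, w}: 0 true — at most one ✓
  (6) d=F, q=F — not both ✓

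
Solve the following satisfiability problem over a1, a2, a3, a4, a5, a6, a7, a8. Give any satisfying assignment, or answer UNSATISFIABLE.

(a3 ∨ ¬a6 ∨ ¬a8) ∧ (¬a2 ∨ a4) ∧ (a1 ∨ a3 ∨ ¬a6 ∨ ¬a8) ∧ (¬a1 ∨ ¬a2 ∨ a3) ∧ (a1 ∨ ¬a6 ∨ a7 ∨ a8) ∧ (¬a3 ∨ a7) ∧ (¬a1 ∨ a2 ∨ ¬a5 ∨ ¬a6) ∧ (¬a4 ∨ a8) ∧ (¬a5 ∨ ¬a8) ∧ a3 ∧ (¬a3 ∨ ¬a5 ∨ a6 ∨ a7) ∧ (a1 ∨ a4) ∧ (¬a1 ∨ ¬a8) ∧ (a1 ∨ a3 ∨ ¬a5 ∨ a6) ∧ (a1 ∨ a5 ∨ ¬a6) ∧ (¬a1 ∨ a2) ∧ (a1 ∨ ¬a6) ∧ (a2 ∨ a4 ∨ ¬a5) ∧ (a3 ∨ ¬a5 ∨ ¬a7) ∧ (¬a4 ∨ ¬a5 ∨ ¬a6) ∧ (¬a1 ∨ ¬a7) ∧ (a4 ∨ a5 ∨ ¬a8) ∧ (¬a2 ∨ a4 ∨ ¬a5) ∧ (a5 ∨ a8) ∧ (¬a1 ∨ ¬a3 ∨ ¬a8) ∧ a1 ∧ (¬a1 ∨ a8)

No satisfying assignment exists.

Case a1 = True:
  (a3) forces a3 = True.
  (¬a3 ∨ a7) forces a7 = True.
  Clause (¬a1 ∨ ¬a7) is falsified — contradiction.
Case a1 = False:
  Clause (a1) is falsified — contradiction.
Both cases fail, so the formula is unsatisfiable.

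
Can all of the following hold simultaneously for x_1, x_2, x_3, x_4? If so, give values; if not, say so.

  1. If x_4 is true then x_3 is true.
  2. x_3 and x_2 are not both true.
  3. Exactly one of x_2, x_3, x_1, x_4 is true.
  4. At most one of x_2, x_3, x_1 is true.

x_1: False; x_2: True; x_3: False; x_4: False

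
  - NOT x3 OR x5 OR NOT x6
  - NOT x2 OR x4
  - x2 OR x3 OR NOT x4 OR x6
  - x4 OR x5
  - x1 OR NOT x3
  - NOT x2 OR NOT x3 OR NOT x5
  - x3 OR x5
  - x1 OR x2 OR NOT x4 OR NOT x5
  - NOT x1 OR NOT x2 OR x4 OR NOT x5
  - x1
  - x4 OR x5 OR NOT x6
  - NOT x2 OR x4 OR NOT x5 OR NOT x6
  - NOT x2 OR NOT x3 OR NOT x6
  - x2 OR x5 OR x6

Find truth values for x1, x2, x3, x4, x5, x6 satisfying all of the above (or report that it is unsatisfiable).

x1: True, x2: False, x3: True, x4: True, x5: True, x6: True

Unit clause (x1) forces x1 = True.
Set x2 = False.
Set x3 = True.
Set x4 = True.
Try x5 = False:
  (NOT x3 OR x5 OR NOT x6) forces x6 = False.
  clause (x2 OR x5 OR x6) is falsified — backtrack.
So x5 = True.
Set x6 = True.
All clauses satisfied.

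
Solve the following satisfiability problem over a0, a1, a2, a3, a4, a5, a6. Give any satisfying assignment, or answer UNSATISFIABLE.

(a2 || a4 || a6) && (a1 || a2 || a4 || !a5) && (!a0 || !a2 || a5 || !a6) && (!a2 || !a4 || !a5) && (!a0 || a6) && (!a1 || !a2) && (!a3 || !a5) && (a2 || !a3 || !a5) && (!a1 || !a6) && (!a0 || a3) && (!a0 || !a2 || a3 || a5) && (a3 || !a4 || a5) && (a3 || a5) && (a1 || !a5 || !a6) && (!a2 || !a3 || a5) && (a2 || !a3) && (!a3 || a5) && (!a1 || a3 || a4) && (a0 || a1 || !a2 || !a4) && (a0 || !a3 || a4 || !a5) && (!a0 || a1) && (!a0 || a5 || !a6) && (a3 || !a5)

Unsatisfiable — no assignment works.

Case a5 = True:
  (!a3 || !a5) forces a3 = False.
  Clause (a3 || !a5) is falsified — contradiction.
Case a5 = False:
  (a3 || a5) forces a3 = True.
  Clause (!a3 || a5) is falsified — contradiction.
Both cases fail, so the formula is unsatisfiable.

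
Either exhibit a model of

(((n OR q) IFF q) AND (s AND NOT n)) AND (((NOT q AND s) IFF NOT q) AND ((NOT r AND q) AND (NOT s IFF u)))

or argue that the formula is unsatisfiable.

q=T, r=F, u=F, n=F, s=T

  ((n OR q) IFF q) AND (s AND NOT n) = True
    (n OR q) IFF q = True
      n OR q = True
    s AND NOT n = True
      NOT n = True
  ((NOT q AND s) IFF NOT q) AND ((NOT r AND q) AND (NOT s IFF u)) = True
    (NOT q AND s) IFF NOT q = True
      NOT q AND s = False
        NOT q = False
      NOT q = False
    (NOT r AND q) AND (NOT s IFF u) = True
      NOT r AND q = True
        NOT r = True
      NOT s IFF u = True
        NOT s = False
Both conjuncts True, so the formula holds.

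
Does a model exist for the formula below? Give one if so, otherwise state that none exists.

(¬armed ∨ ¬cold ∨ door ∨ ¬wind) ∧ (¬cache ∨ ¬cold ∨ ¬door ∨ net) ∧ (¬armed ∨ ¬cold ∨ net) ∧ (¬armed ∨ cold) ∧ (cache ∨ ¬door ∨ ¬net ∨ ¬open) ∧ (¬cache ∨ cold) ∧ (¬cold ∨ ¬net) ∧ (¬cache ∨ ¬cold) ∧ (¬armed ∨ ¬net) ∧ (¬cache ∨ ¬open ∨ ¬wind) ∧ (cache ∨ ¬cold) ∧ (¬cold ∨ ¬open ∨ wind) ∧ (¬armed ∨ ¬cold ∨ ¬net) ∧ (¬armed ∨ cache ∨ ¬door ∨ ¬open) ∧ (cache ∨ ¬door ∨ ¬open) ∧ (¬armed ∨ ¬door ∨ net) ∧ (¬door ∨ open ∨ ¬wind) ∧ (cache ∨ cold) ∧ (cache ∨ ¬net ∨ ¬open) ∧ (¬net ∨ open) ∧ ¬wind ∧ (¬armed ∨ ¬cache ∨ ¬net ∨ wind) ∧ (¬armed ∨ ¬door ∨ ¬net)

Case cache = True:
  (¬cache ∨ cold) forces cold = True.
  Clause (¬cache ∨ ¬cold) is falsified — contradiction.
Case cache = False:
  (cache ∨ ¬cold) forces cold = False.
  Clause (cache ∨ cold) is falsified — contradiction.
Both cases fail, so the formula is unsatisfiable.

Unsatisfiable — no assignment works.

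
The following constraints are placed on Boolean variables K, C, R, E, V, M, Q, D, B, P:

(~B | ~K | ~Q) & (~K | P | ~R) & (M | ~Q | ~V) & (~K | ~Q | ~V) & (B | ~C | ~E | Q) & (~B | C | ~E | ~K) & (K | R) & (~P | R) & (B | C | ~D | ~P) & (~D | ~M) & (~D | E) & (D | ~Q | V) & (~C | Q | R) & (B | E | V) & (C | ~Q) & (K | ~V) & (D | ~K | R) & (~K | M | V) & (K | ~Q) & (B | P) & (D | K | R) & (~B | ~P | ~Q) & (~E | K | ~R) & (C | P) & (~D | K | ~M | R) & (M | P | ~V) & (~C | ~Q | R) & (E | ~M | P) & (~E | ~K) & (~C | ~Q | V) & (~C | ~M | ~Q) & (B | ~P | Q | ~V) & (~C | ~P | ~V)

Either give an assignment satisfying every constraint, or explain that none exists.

Set K = False.
  then (K | R) forces R = True.
  then (K | ~V) forces V = False.
  then (K | ~Q) forces Q = False.
  then (~E | K | ~R) forces E = False.
  then (~D | E) forces D = False.
  then (B | E | V) forces B = True.
Set C = False.
  then (C | P) forces P = True.
Set M = False.
All clauses satisfied.

K = False; C = False; R = True; E = False; V = False; M = False; Q = False; D = False; B = True; P = True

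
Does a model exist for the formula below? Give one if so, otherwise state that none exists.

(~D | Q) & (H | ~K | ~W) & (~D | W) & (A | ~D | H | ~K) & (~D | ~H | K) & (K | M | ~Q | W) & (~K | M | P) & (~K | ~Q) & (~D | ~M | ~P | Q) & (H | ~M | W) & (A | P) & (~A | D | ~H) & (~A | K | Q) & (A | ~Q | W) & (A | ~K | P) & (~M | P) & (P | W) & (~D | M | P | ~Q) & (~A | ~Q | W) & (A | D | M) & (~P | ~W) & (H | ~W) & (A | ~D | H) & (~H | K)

P=T; W=F; Q=F; K=T; H=T; A=F; D=F; M=T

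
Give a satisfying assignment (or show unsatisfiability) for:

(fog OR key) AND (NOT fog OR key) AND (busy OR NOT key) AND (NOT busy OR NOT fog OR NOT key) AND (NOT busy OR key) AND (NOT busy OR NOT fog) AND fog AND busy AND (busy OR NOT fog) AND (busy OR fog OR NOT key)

Case busy = True:
  (NOT busy OR key) forces key = True.
  (NOT busy OR NOT fog OR NOT key) forces fog = False.
  Clause (fog) is falsified — contradiction.
Case busy = False:
  Clause (busy) is falsified — contradiction.
Both cases fail, so the formula is unsatisfiable.

No satisfying assignment exists.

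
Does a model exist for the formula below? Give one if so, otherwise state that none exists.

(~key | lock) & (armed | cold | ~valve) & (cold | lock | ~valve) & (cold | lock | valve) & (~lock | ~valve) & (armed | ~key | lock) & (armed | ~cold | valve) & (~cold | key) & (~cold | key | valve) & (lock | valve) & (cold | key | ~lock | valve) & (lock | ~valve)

Set cold = False.
Try lock = False:
  (~key | lock) forces key = False.
  (cold | lock | ~valve) forces valve = False.
  clause (cold | lock | valve) is falsified — backtrack.
So lock = True.
  then (~lock | ~valve) forces valve = False.
  then (cold | key | ~lock | valve) forces key = True.
Set armed = True.
All clauses satisfied.

cold: False, lock: True, valve: False, armed: True, key: True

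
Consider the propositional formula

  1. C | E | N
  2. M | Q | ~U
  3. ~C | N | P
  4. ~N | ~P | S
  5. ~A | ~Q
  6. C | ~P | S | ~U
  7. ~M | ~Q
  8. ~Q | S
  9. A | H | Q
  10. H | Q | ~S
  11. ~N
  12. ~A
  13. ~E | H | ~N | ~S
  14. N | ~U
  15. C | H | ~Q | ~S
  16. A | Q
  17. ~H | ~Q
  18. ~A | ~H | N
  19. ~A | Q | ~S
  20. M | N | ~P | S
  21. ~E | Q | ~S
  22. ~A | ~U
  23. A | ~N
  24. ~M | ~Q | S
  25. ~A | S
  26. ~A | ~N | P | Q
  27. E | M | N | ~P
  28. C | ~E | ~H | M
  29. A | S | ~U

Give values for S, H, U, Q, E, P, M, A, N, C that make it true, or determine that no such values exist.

Unit clause (~N) forces N = False.
Unit clause (~A) forces A = False.
In (N | ~U) only ~U is left, so U = False.
In (A | Q) only Q is left, so Q = True.
In (~H | ~Q) only ~H is left, so H = False.
In (~M | ~Q) only ~M is left, so M = False.
In (~Q | S) only S is left, so S = True.
In (C | H | ~Q | ~S) only C is left, so C = True.
In (~C | N | P) only P is left, so P = True.
In (E | M | N | ~P) only E is left, so E = True.
All clauses satisfied.

S=T, H=F, U=F, Q=T, E=T, P=T, M=F, A=F, N=F, C=T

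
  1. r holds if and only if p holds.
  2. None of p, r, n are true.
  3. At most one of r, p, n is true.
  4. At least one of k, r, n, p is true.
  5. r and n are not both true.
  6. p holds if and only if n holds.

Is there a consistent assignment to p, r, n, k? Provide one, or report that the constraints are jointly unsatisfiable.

p = False; r = False; n = False; k = True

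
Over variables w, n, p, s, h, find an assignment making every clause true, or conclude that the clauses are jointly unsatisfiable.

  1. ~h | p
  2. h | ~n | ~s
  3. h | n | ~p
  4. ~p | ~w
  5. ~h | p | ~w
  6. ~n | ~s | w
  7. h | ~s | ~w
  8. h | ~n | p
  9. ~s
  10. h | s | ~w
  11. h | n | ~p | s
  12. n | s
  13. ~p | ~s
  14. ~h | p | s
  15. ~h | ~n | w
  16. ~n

Unsatisfiable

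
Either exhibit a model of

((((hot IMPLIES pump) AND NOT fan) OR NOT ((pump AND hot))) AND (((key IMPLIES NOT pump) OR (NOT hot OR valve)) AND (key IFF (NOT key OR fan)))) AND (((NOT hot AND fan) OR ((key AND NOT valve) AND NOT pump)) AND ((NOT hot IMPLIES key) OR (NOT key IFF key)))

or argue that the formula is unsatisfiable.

key=T, pump=T, fan=T, valve=T, hot=F

  (((hot IMPLIES pump) AND NOT fan) OR NOT ((pump AND hot))) AND (((key IMPLIES NOT pump) OR (NOT hot OR valve)) AND (key IFF (NOT key OR fan))) = True
    ((hot IMPLIES pump) AND NOT fan) OR NOT ((pump AND hot)) = True
      (hot IMPLIES pump) AND NOT fan = False
        hot IMPLIES pump = True
        NOT fan = False
      NOT ((pump AND hot)) = True
        pump AND hot = False
    ((key IMPLIES NOT pump) OR (NOT hot OR valve)) AND (key IFF (NOT key OR fan)) = True
      (key IMPLIES NOT pump) OR (NOT hot OR valve) = True
        key IMPLIES NOT pump = False
          NOT pump = False
        NOT hot OR valve = True
          NOT hot = True
      key IFF (NOT key OR fan) = True
        NOT key OR fan = True
          NOT key = False
  ((NOT hot AND fan) OR ((key AND NOT valve) AND NOT pump)) AND ((NOT hot IMPLIES key) OR (NOT key IFF key)) = True
    (NOT hot AND fan) OR ((key AND NOT valve) AND NOT pump) = True
      NOT hot AND fan = True
        NOT hot = True
      (key AND NOT valve) AND NOT pump = False
        key AND NOT valve = False
          NOT valve = False
        NOT pump = False
    (NOT hot IMPLIES key) OR (NOT key IFF key) = True
      NOT hot IMPLIES key = True
        NOT hot = True
      NOT key IFF key = False
        NOT key = False
Both conjuncts True, so the formula holds.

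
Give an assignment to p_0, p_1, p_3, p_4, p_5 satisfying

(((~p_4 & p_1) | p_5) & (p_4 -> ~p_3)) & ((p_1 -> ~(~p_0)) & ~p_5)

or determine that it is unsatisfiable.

p_0 = True; p_1 = True; p_3 = False; p_4 = False; p_5 = False

  ((~p_4 & p_1) | p_5) & (p_4 -> ~p_3) = True
    (~p_4 & p_1) | p_5 = True
      ~p_4 & p_1 = True
        ~p_4 = True
    p_4 -> ~p_3 = True
      ~p_3 = True
  (p_1 -> ~(~p_0)) & ~p_5 = True
    p_1 -> ~(~p_0) = True
      ~(~p_0) = True
        ~p_0 = False
    ~p_5 = True
Both conjuncts True, so the formula holds.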